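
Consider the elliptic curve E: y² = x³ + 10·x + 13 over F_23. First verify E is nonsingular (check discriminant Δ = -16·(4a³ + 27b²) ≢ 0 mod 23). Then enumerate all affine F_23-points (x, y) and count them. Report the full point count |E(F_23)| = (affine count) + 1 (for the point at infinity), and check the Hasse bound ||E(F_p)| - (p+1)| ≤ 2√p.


Affine points = {(0, 6), (0, 17), (1, 1), (1, 22), (2, 8), (2, 15), (3, 1), (3, 22), (4, 5), (4, 18), (5, 2), (5, 21), (6, 6), (6, 17), (7, 9), (7, 14), (9, 2), (9, 21), (10, 3), (10, 20), (17, 6), (17, 17), (19, 1), (19, 22), (20, 5), (20, 18), (21, 10), (21, 13), (22, 5), (22, 18)}; affine count = 30; |E(F_23)| = 31.

Discriminant check: Δ ∝ 4a³ + 27b² = 4·10³ + 27·13² = 4·1000 + 27·169 ≡ 7 (mod 23). Nonzero ⇒ E is nonsingular.
For each x ∈ F_23, compute rhs = x³ + 10·x + 13 mod 23, then count y ∈ F_23 with y² ≡ rhs.
  x = 0: rhs = 13, matching y values: 6, 17 (2 points).
  x = 1: rhs = 1, matching y values: 1, 22 (2 points).
  x = 2: rhs = 18, matching y values: 8, 15 (2 points).
  x = 3: rhs = 1, matching y values: 1, 22 (2 points).
  x = 4: rhs = 2, matching y values: 5, 18 (2 points).
  x = 5: rhs = 4, matching y values: 2, 21 (2 points).
  x = 6: rhs = 13, matching y values: 6, 17 (2 points).
  x = 7: rhs = 12, matching y values: 9, 14 (2 points).
  x = 8: rhs = 7, matching y values: none (0 points).
  x = 9: rhs = 4, matching y values: 2, 21 (2 points).
  x = 10: rhs = 9, matching y values: 3, 20 (2 points).
  x = 11: rhs = 5, matching y values: none (0 points).
  x = 12: rhs = 21, matching y values: none (0 points).
  x = 13: rhs = 17, matching y values: none (0 points).
  x = 14: rhs = 22, matching y values: none (0 points).
  x = 15: rhs = 19, matching y values: none (0 points).
  x = 16: rhs = 14, matching y values: none (0 points).
  x = 17: rhs = 13, matching y values: 6, 17 (2 points).
  x = 18: rhs = 22, matching y values: none (0 points).
  x = 19: rhs = 1, matching y values: 1, 22 (2 points).
  x = 20: rhs = 2, matching y values: 5, 18 (2 points).
  x = 21: rhs = 8, matching y values: 10, 13 (2 points).
  x = 22: rhs = 2, matching y values: 5, 18 (2 points).
Total affine count: 30.
Full point count |E(F_23)| = 30 + 1 = 31.
Hasse bound: |31 − (23+1)| = |7| = 7 ≤ 2√23 ≈ 9.5917 ✓.


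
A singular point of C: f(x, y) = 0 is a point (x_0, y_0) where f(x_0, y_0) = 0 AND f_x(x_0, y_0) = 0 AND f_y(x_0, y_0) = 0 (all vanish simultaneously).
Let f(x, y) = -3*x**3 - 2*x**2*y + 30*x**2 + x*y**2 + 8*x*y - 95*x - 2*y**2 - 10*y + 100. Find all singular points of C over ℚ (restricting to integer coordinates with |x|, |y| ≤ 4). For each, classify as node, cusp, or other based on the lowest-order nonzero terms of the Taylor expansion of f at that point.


Singular points: {(3, 2)}; classification: node.

Compute partial derivatives:
  f_x = -9*x**2 - 4*x*y + 60*x + y**2 + 8*y - 95.
  f_y = -2*x**2 + 2*x*y + 8*x - 4*y - 10.
Scan x_0 ∈ {−4, ..., 4}. For each x_0, f_y(x_0, y) is a polynomial in y; find its integer roots y ∈ {−4, ..., 4}, then test f_x and f at those candidates.
  x = -4: f_y(-4, y) = -12*y - 74; no integer root y with |y| ≤ 4.
  x = -3: f_y(-3, y) = -10*y - 52; no integer root y with |y| ≤ 4.
  x = -2: f_y(-2, y) = -8*y - 34; no integer root y with |y| ≤ 4.
  x = -1: f_y(-1, y) = -6*y - 20; no integer root y with |y| ≤ 4.
  x = 0: f_y(0, y) = -4*y - 10; no integer root y with |y| ≤ 4.
  x = 1: f_y(1, y) = -2*y - 4; vanishes at y ∈ {-2}. (1, -2): f_x = -48 ≠ 0.
  x = 2: f_y(2, y) = -2; no integer root y with |y| ≤ 4.
  x = 3: f_y(3, y) = 2*y - 4; vanishes at y ∈ {2}. (3, 2): f_x = 0, f = 0 — SINGULAR.
  x = 4: f_y(4, y) = 4*y - 10; no integer root y with |y| ≤ 4.
Only singular point on the grid: (3, 2).
Classify: substitute x = 3 + u, y = 2 + v and expand: f = -3*u**3 - 2*u**2*v - u**2 + u*v**2 + v**2.
No constant or linear terms (consistent with a singular point). Quadratic part: -u**2 + v**2. Cubic part: -3*u**3 - 2*u**2*v + u*v**2.
The quadratic part v**2 - u**2 = (v − u)(v + u) splits into two distinct linear factors, so there are two distinct tangent lines y − 2 = ±(x − 3) — this is a node (ordinary double point).
Classification: node.


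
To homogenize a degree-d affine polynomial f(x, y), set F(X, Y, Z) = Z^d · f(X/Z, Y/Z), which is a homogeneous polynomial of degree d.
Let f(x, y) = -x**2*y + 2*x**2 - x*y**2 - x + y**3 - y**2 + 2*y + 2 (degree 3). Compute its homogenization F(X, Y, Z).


F(X, Y, Z) = -X**2*Y + 2*X**2*Z - X*Y**2 - X*Z**2 + Y**3 - Y**2*Z + 2*Y*Z**2 + 2*Z**3

deg(f) = 3.
Substitute x = X/Z, y = Y/Z into f, then multiply by Z^3.
  monomial -1·x^2·y^1 ↦ -1·X^2·Y^1·Z^0.
  monomial 2·x^2·y^0 ↦ 2·X^2·Y^0·Z^1.
  monomial -1·x^1·y^2 ↦ -1·X^1·Y^2·Z^0.
  monomial -1·x^1·y^0 ↦ -1·X^1·Y^0·Z^2.
  monomial 1·x^0·y^3 ↦ 1·X^0·Y^3·Z^0.
  monomial -1·x^0·y^2 ↦ -1·X^0·Y^2·Z^1.
  monomial 2·x^0·y^1 ↦ 2·X^0·Y^1·Z^2.
  monomial 2·x^0·y^0 ↦ 2·X^0·Y^0·Z^3.
Collecting: F(X, Y, Z) = -X**2*Y + 2*X**2*Z - X*Y**2 - X*Z**2 + Y**3 - Y**2*Z + 2*Y*Z**2 + 2*Z**3.


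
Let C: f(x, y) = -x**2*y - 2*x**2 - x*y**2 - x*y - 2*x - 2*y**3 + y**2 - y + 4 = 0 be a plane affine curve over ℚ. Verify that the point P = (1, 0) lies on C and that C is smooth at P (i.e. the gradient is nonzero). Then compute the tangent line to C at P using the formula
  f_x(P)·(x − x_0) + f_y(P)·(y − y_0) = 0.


Tangent line at P: -6*x - 3*y + 6 = 0.

Step 1: f(1, 0) = 0, so P lies on C.
Step 2: partial derivatives
  f_x(x, y) = -2*x*y - 4*x - y**2 - y - 2, f_y(x, y) = -x**2 - 2*x*y - x - 6*y**2 + 2*y - 1.
  f_x(P) = -6, f_y(P) = -3 (gradient nonzero, so P is smooth).
Step 3: tangent line at P: -6·(x − 1) + -3·(y − 0) = 0.
Expanding: -6*x - 3*y + 6 = 0.


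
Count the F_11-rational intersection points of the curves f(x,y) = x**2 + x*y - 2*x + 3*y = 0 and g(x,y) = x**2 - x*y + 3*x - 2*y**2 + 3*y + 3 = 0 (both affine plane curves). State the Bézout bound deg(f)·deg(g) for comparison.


Common zeros: ∅; count = 0; Bézout bound = 4.

deg(f) = 2, deg(g) = 2, so Bézout bound = 4.
Scan x ∈ F_11. For each x, list the y ∈ F_11 with f(x, y) ≡ 0 and those with g(x, y) ≡ 0 (mod 11); the common zeros in that column are the intersection.
  x = 0: f ≡ 0 at y ∈ {0}; g ≡ 0 at y ∈ {9}; common: ∅.
  x = 1: f ≡ 0 at y ∈ {3}; g ≡ 0 at y ∈ {5, 7}; common: ∅.
  x = 2: f ≡ 0 at y ∈ {0}; g ≡ 0 at y ∈ ∅; common: ∅.
  x = 3: f ≡ 0 at y ∈ {5}; g ≡ 0 at y ∈ {4, 7}; common: ∅.
  x = 4: f ≡ 0 at y ∈ {2}; g ≡ 0 at y ∈ ∅; common: ∅.
  x = 5: f ≡ 0 at y ∈ {5}; g ≡ 0 at y ∈ ∅; common: ∅.
  x = 6: f ≡ 0 at y ∈ {1}; g ≡ 0 at y ∈ {6, 9}; common: ∅.
  x = 7: f ≡ 0 at y ∈ {2}; g ≡ 0 at y ∈ ∅; common: ∅.
  x = 8: f ≡ 0 at y ∈ ∅; g ≡ 0 at y ∈ {6, 8}; common: ∅.
  x = 9: f ≡ 0 at y ∈ {3}; g ≡ 0 at y ∈ {4}; common: ∅.
  x = 10: f ≡ 0 at y ∈ {4}; g ≡ 0 at y ∈ ∅; common: ∅.
Collecting: common zeros = ∅, so the count is 0.
Comparison with the Bézout bound: 0 ≤ 4 = deg(f)·deg(g), as expected for curves with no common component (the affine F_11-count falls short of the bound because intersections may lie at infinity, over extension fields, or carry multiplicity).


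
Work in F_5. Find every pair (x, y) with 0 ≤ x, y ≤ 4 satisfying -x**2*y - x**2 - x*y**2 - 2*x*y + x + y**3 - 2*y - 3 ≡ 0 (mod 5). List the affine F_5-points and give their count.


Affine F_5-points: {(1, 3), (1, 4), (2, 0), (2, 2), (3, 3), (4, 0), (4, 2)}; count = 7.

For each of the 25 pairs (x, y) ∈ F_5², evaluate f(x, y) mod 5. Record the zeros.
  x = 0: [0↦2, 1↦1, 2↦1, 3↦3, 4↦3]  zeros at y ∈ ∅
  x = 1: [0↦2, 1↦2, 2↦1, 3↦0, 4↦0]  zeros at y ∈ {3, 4}
  x = 2: [0↦0, 1↦4, 2↦0, 3↦4, 4↦2]  zeros at y ∈ {0, 2}
  x = 3: [0↦1, 1↦2, 2↦3, 3↦0, 4↦4]  zeros at y ∈ {3}
  x = 4: [0↦0, 1↦1, 2↦0, 3↦3, 4↦1]  zeros at y ∈ {0, 2}
Collecting zeros: affine points = {(1, 3), (1, 4), (2, 0), (2, 2), (3, 3), (4, 0), (4, 2)}.
Total count |C(F_5)_aff| = 7.


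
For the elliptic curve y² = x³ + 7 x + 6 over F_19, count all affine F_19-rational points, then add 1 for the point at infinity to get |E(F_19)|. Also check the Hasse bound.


Affine points = {(0, 5), (0, 14), (2, 3), (2, 16), (3, 4), (3, 15), (6, 6), (6, 13), (8, 2), (8, 17), (9, 0), (14, 6), (14, 13), (15, 3), (15, 16), (18, 6), (18, 13)}; affine count = 17; |E(F_19)| = 18.

Discriminant check: Δ ∝ 4a³ + 27b² = 4·7³ + 27·6² = 4·343 + 27·36 ≡ 7 (mod 19). Nonzero ⇒ E is nonsingular.
For each x ∈ F_19, compute rhs = x³ + 7·x + 6 mod 19, then count y ∈ F_19 with y² ≡ rhs.
  x = 0: rhs = 6, matching y values: 5, 14 (2 points).
  x = 1: rhs = 14, matching y values: none (0 points).
  x = 2: rhs = 9, matching y values: 3, 16 (2 points).
  x = 3: rhs = 16, matching y values: 4, 15 (2 points).
  x = 4: rhs = 3, matching y values: none (0 points).
  x = 5: rhs = 14, matching y values: none (0 points).
  x = 6: rhs = 17, matching y values: 6, 13 (2 points).
  x = 7: rhs = 18, matching y values: none (0 points).
  x = 8: rhs = 4, matching y values: 2, 17 (2 points).
  x = 9: rhs = 0, matching y values: 0 (1 points).
  x = 10: rhs = 12, matching y values: none (0 points).
  x = 11: rhs = 8, matching y values: none (0 points).
  x = 12: rhs = 13, matching y values: none (0 points).
  x = 13: rhs = 14, matching y values: none (0 points).
  x = 14: rhs = 17, matching y values: 6, 13 (2 points).
  x = 15: rhs = 9, matching y values: 3, 16 (2 points).
  x = 16: rhs = 15, matching y values: none (0 points).
  x = 17: rhs = 3, matching y values: none (0 points).
  x = 18: rhs = 17, matching y values: 6, 13 (2 points).
Total affine count: 17.
Full point count |E(F_19)| = 17 + 1 = 18.
Hasse bound: |18 − (19+1)| = |-2| = 2 ≤ 2√19 ≈ 8.7178 ✓.


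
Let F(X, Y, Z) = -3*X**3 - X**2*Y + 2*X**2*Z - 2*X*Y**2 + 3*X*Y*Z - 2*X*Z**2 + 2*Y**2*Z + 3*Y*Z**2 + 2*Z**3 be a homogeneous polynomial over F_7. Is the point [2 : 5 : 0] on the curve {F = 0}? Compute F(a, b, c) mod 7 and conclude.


F(2,5,0) ≡ 3 (mod 7); P is NOT on the curve.

Evaluate F(2, 5, 0) term-by-term (mod 7).
  -3*X**3 ↦ -3·8·1·1 = -24
  -X**2*Y ↦ -1·4·5·1 = -20
  2*X**2*Z ↦ 2·4·1·0 = 0
  -2*X*Y**2 ↦ -2·2·25·1 = -100
  3*X*Y*Z ↦ 3·2·5·0 = 0
  -2*X*Z**2 ↦ -2·2·1·0 = 0
  2*Y**2*Z ↦ 2·1·25·0 = 0
  3*Y*Z**2 ↦ 3·1·5·0 = 0
  2*Z**3 ↦ 2·1·1·0 = 0
Sum: F(2, 5, 0) = (-24) + (-20) + (0) + (-100) + (0) + (0) + (0) + (0) + (0) = -144.
Reducing mod 7: -144 ≡ 3 (mod 7).
Since F(a, b, c) ≡ 3 ≠ 0 (mod 7), P does NOT lie on the curve.


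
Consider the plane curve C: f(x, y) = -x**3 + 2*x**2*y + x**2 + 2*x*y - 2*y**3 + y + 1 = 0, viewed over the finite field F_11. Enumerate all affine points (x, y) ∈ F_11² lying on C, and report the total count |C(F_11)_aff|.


Affine F_11-points: {(0, 1), (3, 7), (4, 3), (4, 4), (5, 0), (5, 5), (5, 6), (6, 3), (6, 4), (7, 5), (8, 3), (9, 7), (10, 2), (10, 4), (10, 5)}; count = 15.

For each of the 121 pairs (x, y) ∈ F_11², evaluate f(x, y) mod 11. Record the zeros.
  x = 0: [0↦1, 1↦0, 2↦9, 3↦5, 4↦9, 5↦9, 6↦4, 7↦4, 8↦8, 9↦4, 10↦2]  zeros at y ∈ {1}
  x = 1: [0↦1, 1↦4, 2↦6, 3↦6, 4↦3, 5↦7, 6↦6, 7↦10, 8↦7, 9↦7, 10↦9]  zeros at y ∈ ∅
  x = 2: [0↦8, 1↦8, 2↦7, 3↦4, 4↦9, 5↦10, 6↦6, 7↦7, 8↦1, 9↦9, 10↦8]  zeros at y ∈ ∅
  x = 3: [0↦5, 1↦6, 2↦6, 3↦4, 4↦10, 5↦1, 6↦9, 7↦0, 8↦6, 9↦4, 10↦4]  zeros at y ∈ {7}
  x = 4: [0↦8, 1↦3, 2↦8, 3↦0, 4↦0, 5↦7, 6↦9, 7↦5, 8↦5, 9↦8, 10↦2]  zeros at y ∈ {3, 4}
  x = 5: [0↦0, 1↦4, 2↦7, 3↦8, 4↦6, 5↦0, 6↦0, 7↦5, 8↦3, 9↦4, 10↦7]  zeros at y ∈ {0, 5, 6}
  x = 6: [0↦8, 1↦3, 2↦8, 3↦0, 4↦0, 5↦7, 6↦9, 7↦5, 8↦5, 9↦8, 10↦2]  zeros at y ∈ {3, 4}
  x = 7: [0↦4, 1↦5, 2↦5, 3↦3, 4↦9, 5↦0, 6↦8, 7↦10, 8↦5, 9↦3, 10↦3]  zeros at y ∈ {5}
  x = 8: [0↦4, 1↦4, 2↦3, 3↦0, 4↦5, 5↦6, 6↦2, 7↦3, 8↦8, 9↦5, 10↦4]  zeros at y ∈ {3}
  x = 9: [0↦2, 1↦5, 2↦7, 3↦7, 4↦4, 5↦8, 6↦7, 7↦0, 8↦8, 9↦8, 10↦10]  zeros at y ∈ {7}
  x = 10: [0↦3, 1↦2, 2↦0, 3↦7, 4↦0, 5↦0, 6↦6, 7↦6, 8↦10, 9↦6, 10↦4]  zeros at y ∈ {2, 4, 5}
Collecting zeros: affine points = {(0, 1), (3, 7), (4, 3), (4, 4), (5, 0), (5, 5), (5, 6), (6, 3), (6, 4), (7, 5), (8, 3), (9, 7), (10, 2), (10, 4), (10, 5)}.
Total count |C(F_11)_aff| = 15.


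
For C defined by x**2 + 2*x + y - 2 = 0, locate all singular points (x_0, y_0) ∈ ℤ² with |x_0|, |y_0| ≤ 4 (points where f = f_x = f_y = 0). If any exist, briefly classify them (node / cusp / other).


No singular points in the scanned grid; C is smooth there.

Compute partial derivatives:
  f_x = 2*x + 2.
  f_y = 1.
f_y = 1 is a nonzero constant, so f_y never vanishes: no point (x, y) can satisfy f = f_x = f_y = 0. In particular no (x, y) ∈ {−4, ..., 4}² is singular; the curve is smooth.


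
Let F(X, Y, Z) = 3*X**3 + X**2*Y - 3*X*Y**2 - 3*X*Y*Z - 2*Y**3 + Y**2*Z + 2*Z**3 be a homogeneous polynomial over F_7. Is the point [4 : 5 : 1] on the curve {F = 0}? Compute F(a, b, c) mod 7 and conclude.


F(4,5,1) ≡ 4 (mod 7); P is NOT on the curve.

Evaluate F(4, 5, 1) term-by-term (mod 7).
  3*X**3 ↦ 3·64·1·1 = 192
  X**2*Y ↦ 1·16·5·1 = 80
  -3*X*Y**2 ↦ -3·4·25·1 = -300
  -3*X*Y*Z ↦ -3·4·5·1 = -60
  -2*Y**3 ↦ -2·1·125·1 = -250
  Y**2*Z ↦ 1·1·25·1 = 25
  2*Z**3 ↦ 2·1·1·1 = 2
Sum: F(4, 5, 1) = (192) + (80) + (-300) + (-60) + (-250) + (25) + (2) = -311.
Reducing mod 7: -311 ≡ 4 (mod 7).
Since F(a, b, c) ≡ 4 ≠ 0 (mod 7), P does NOT lie on the curve.


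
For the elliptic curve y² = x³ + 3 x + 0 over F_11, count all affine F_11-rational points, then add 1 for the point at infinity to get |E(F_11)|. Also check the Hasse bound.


Affine points = {(0, 0), (1, 2), (1, 9), (2, 5), (2, 6), (3, 5), (3, 6), (6, 5), (6, 6), (7, 1), (7, 10)}; affine count = 11; |E(F_11)| = 12.

Discriminant check: Δ ∝ 4a³ + 27b² = 4·3³ + 27·0² = 4·27 + 27·0 ≡ 9 (mod 11). Nonzero ⇒ E is nonsingular.
For each x ∈ F_11, compute rhs = x³ + 3·x + 0 mod 11, then count y ∈ F_11 with y² ≡ rhs.
  x = 0: rhs = 0, matching y values: 0 (1 points).
  x = 1: rhs = 4, matching y values: 2, 9 (2 points).
  x = 2: rhs = 3, matching y values: 5, 6 (2 points).
  x = 3: rhs = 3, matching y values: 5, 6 (2 points).
  x = 4: rhs = 10, matching y values: none (0 points).
  x = 5: rhs = 8, matching y values: none (0 points).
  x = 6: rhs = 3, matching y values: 5, 6 (2 points).
  x = 7: rhs = 1, matching y values: 1, 10 (2 points).
  x = 8: rhs = 8, matching y values: none (0 points).
  x = 9: rhs = 8, matching y values: none (0 points).
  x = 10: rhs = 7, matching y values: none (0 points).
Total affine count: 11.
Full point count |E(F_11)| = 11 + 1 = 12.
Hasse bound: |12 − (11+1)| = |0| = 0 ≤ 2√11 ≈ 6.6332 ✓.


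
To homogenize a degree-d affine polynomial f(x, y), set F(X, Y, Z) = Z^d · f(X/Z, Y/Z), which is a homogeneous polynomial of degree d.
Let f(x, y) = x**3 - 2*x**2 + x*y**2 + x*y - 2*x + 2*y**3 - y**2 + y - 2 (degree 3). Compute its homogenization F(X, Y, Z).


F(X, Y, Z) = X**3 - 2*X**2*Z + X*Y**2 + X*Y*Z - 2*X*Z**2 + 2*Y**3 - Y**2*Z + Y*Z**2 - 2*Z**3

deg(f) = 3.
Substitute x = X/Z, y = Y/Z into f, then multiply by Z^3.
  monomial 1·x^3·y^0 ↦ 1·X^3·Y^0·Z^0.
  monomial -2·x^2·y^0 ↦ -2·X^2·Y^0·Z^1.
  monomial 1·x^1·y^2 ↦ 1·X^1·Y^2·Z^0.
  monomial 1·x^1·y^1 ↦ 1·X^1·Y^1·Z^1.
  monomial -2·x^1·y^0 ↦ -2·X^1·Y^0·Z^2.
  monomial 2·x^0·y^3 ↦ 2·X^0·Y^3·Z^0.
  monomial -1·x^0·y^2 ↦ -1·X^0·Y^2·Z^1.
  monomial 1·x^0·y^1 ↦ 1·X^0·Y^1·Z^2.
  monomial -2·x^0·y^0 ↦ -2·X^0·Y^0·Z^3.
Collecting: F(X, Y, Z) = X**3 - 2*X**2*Z + X*Y**2 + X*Y*Z - 2*X*Z**2 + 2*Y**3 - Y**2*Z + Y*Z**2 - 2*Z**3.


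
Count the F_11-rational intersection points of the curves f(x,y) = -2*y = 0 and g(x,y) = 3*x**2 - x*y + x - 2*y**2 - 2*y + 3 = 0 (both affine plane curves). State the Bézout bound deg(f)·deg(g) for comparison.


Common zeros: {(3, 0), (4, 0)}; count = 2; Bézout bound = 2.

deg(f) = 1, deg(g) = 2, so Bézout bound = 2.
Scan x ∈ F_11. For each x, list the y ∈ F_11 with f(x, y) ≡ 0 and those with g(x, y) ≡ 0 (mod 11); the common zeros in that column are the intersection.
  x = 0: f ≡ 0 at y ∈ {0}; g ≡ 0 at y ∈ ∅; common: ∅.
  x = 1: f ≡ 0 at y ∈ {0}; g ≡ 0 at y ∈ ∅; common: ∅.
  x = 2: f ≡ 0 at y ∈ {0}; g ≡ 0 at y ∈ {1, 8}; common: ∅.
  x = 3: f ≡ 0 at y ∈ {0}; g ≡ 0 at y ∈ {0, 3}; common: {0}.
  x = 4: f ≡ 0 at y ∈ {0}; g ≡ 0 at y ∈ {0, 8}; common: {0}.
  x = 5: f ≡ 0 at y ∈ {0}; g ≡ 0 at y ∈ {3, 10}; common: ∅.
  x = 6: f ≡ 0 at y ∈ {0}; g ≡ 0 at y ∈ ∅; common: ∅.
  x = 7: f ≡ 0 at y ∈ {0}; g ≡ 0 at y ∈ ∅; common: ∅.
  x = 8: f ≡ 0 at y ∈ {0}; g ≡ 0 at y ∈ ∅; common: ∅.
  x = 9: f ≡ 0 at y ∈ {0}; g ≡ 0 at y ∈ {1, 10}; common: ∅.
  x = 10: f ≡ 0 at y ∈ {0}; g ≡ 0 at y ∈ ∅; common: ∅.
Collecting: common zeros = {(3, 0), (4, 0)}, so the count is 2.
Comparison with the Bézout bound: 2 ≤ 2 = deg(f)·deg(g), as expected for curves with no common component (the bound is attained).


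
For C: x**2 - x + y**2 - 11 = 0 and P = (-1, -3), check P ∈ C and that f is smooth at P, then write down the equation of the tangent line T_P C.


Tangent line at P: -3*x - 6*y - 21 = 0.

Step 1: f(-1, -3) = 0, so P lies on C.
Step 2: partial derivatives
  f_x(x, y) = 2*x - 1, f_y(x, y) = 2*y.
  f_x(P) = -3, f_y(P) = -6 (gradient nonzero, so P is smooth).
Step 3: tangent line at P: -3·(x − -1) + -6·(y − -3) = 0.
Expanding: -3*x - 6*y - 21 = 0.


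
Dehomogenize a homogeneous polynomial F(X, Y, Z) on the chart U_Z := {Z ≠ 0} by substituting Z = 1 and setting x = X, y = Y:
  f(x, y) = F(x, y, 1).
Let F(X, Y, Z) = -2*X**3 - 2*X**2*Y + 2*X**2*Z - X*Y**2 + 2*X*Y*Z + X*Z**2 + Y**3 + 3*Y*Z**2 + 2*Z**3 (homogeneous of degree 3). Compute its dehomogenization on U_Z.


f(x, y) = -2*x**3 - 2*x**2*y + 2*x**2 - x*y**2 + 2*x*y + x + y**3 + 3*y + 2

On U_Z we set Z = 1. Each monomial c·X^i·Y^j·Z^k in F becomes c·x^i·y^j·1^k = c·x^i·y^j.
Substituting Z = 1: F(X, Y, 1) = -2*x**3 - 2*x**2*y + 2*x**2 - x*y**2 + 2*x*y + x + y**3 + 3*y + 2.
Note: deg(f) ≤ deg(F) = 3; strict inequality happens when F is divisible by Z (lost terms).


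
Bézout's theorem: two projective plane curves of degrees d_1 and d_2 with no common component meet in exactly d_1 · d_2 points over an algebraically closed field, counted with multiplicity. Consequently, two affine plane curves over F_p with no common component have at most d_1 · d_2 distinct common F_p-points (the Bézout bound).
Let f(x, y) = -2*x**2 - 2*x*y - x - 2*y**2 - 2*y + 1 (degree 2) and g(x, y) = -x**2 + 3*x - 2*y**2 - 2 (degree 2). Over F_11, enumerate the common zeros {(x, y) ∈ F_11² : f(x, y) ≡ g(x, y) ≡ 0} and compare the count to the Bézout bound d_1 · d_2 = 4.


Common zeros: ∅; count = 0; Bézout bound = 4.

deg(f) = 2, deg(g) = 2, so Bézout bound = 4.
Scan x ∈ F_11. For each x, list the y ∈ F_11 with f(x, y) ≡ 0 and those with g(x, y) ≡ 0 (mod 11); the common zeros in that column are the intersection.
  x = 0: f ≡ 0 at y ∈ {2, 8}; g ≡ 0 at y ∈ ∅; common: ∅.
  x = 1: f ≡ 0 at y ∈ {10}; g ≡ 0 at y ∈ {0}; common: ∅.
  x = 2: f ≡ 0 at y ∈ ∅; g ≡ 0 at y ∈ {0}; common: ∅.
  x = 3: f ≡ 0 at y ∈ {2, 5}; g ≡ 0 at y ∈ ∅; common: ∅.
  x = 4: f ≡ 0 at y ∈ ∅; g ≡ 0 at y ∈ ∅; common: ∅.
  x = 5: f ≡ 0 at y ∈ {6, 10}; g ≡ 0 at y ∈ {4, 7}; common: ∅.
  x = 6: f ≡ 0 at y ∈ {0, 4}; g ≡ 0 at y ∈ {1, 10}; common: ∅.
  x = 7: f ≡ 0 at y ∈ ∅; g ≡ 0 at y ∈ ∅; common: ∅.
  x = 8: f ≡ 0 at y ∈ {5, 8}; g ≡ 0 at y ∈ {1, 10}; common: ∅.
  x = 9: f ≡ 0 at y ∈ ∅; g ≡ 0 at y ∈ {4, 7}; common: ∅.
  x = 10: f ≡ 0 at y ∈ {0}; g ≡ 0 at y ∈ ∅; common: ∅.
Collecting: common zeros = ∅, so the count is 0.
Comparison with the Bézout bound: 0 ≤ 4 = deg(f)·deg(g), as expected for curves with no common component (the affine F_11-count falls short of the bound because intersections may lie at infinity, over extension fields, or carry multiplicity).


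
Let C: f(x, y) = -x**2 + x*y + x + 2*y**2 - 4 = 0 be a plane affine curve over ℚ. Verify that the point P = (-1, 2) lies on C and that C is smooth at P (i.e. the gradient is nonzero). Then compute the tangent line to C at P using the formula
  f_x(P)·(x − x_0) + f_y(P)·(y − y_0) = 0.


Tangent line at P: 5*x + 7*y - 9 = 0.

Step 1: f(-1, 2) = 0, so P lies on C.
Step 2: partial derivatives
  f_x(x, y) = -2*x + y + 1, f_y(x, y) = x + 4*y.
  f_x(P) = 5, f_y(P) = 7 (gradient nonzero, so P is smooth).
Step 3: tangent line at P: 5·(x − -1) + 7·(y − 2) = 0.
Expanding: 5*x + 7*y - 9 = 0.


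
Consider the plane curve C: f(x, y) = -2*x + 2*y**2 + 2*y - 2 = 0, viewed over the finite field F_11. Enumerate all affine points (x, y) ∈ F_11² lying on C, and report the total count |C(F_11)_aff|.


Affine F_11-points: {(0, 3), (0, 7), (1, 1), (1, 9), (5, 2), (5, 8), (7, 5), (8, 4), (8, 6), (10, 0), (10, 10)}; count = 11.

For each of the 121 pairs (x, y) ∈ F_11², evaluate f(x, y) mod 11. Record the zeros.
  x = 0: [0↦9, 1↦2, 2↦10, 3↦0, 4↦5, 5↦3, 6↦5, 7↦0, 8↦10, 9↦2, 10↦9]  zeros at y ∈ {3, 7}
  x = 1: [0↦7, 1↦0, 2↦8, 3↦9, 4↦3, 5↦1, 6↦3, 7↦9, 8↦8, 9↦0, 10↦7]  zeros at y ∈ {1, 9}
  x = 2: [0↦5, 1↦9, 2↦6, 3↦7, 4↦1, 5↦10, 6↦1, 7↦7, 8↦6, 9↦9, 10↦5]  zeros at y ∈ ∅
  x = 3: [0↦3, 1↦7, 2↦4, 3↦5, 4↦10, 5↦8, 6↦10, 7↦5, 8↦4, 9↦7, 10↦3]  zeros at y ∈ ∅
  x = 4: [0↦1, 1↦5, 2↦2, 3↦3, 4↦8, 5↦6, 6↦8, 7↦3, 8↦2, 9↦5, 10↦1]  zeros at y ∈ ∅
  x = 5: [0↦10, 1↦3, 2↦0, 3↦1, 4↦6, 5↦4, 6↦6, 7↦1, 8↦0, 9↦3, 10↦10]  zeros at y ∈ {2, 8}
  x = 6: [0↦8, 1↦1, 2↦9, 3↦10, 4↦4, 5↦2, 6↦4, 7↦10, 8↦9, 9↦1, 10↦8]  zeros at y ∈ ∅
  x = 7: [0↦6, 1↦10, 2↦7, 3↦8, 4↦2, 5↦0, 6↦2, 7↦8, 8↦7, 9↦10, 10↦6]  zeros at y ∈ {5}
  x = 8: [0↦4, 1↦8, 2↦5, 3↦6, 4↦0, 5↦9, 6↦0, 7↦6, 8↦5, 9↦8, 10↦4]  zeros at y ∈ {4, 6}
  x = 9: [0↦2, 1↦6, 2↦3, 3↦4, 4↦9, 5↦7, 6↦9, 7↦4, 8↦3, 9↦6, 10↦2]  zeros at y ∈ ∅
  x = 10: [0↦0, 1↦4, 2↦1, 3↦2, 4↦7, 5↦5, 6↦7, 7↦2, 8↦1, 9↦4, 10↦0]  zeros at y ∈ {0, 10}
Collecting zeros: affine points = {(0, 3), (0, 7), (1, 1), (1, 9), (5, 2), (5, 8), (7, 5), (8, 4), (8, 6), (10, 0), (10, 10)}.
Total count |C(F_11)_aff| = 11.


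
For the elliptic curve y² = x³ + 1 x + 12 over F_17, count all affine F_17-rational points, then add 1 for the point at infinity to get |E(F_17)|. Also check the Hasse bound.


Affine points = {(3, 5), (3, 12), (6, 8), (6, 9), (9, 6), (9, 11), (10, 6), (10, 11), (12, 1), (12, 16), (14, 4), (14, 13), (15, 6), (15, 11)}; affine count = 14; |E(F_17)| = 15.

Discriminant check: Δ ∝ 4a³ + 27b² = 4·1³ + 27·12² = 4·1 + 27·144 ≡ 16 (mod 17). Nonzero ⇒ E is nonsingular.
For each x ∈ F_17, compute rhs = x³ + 1·x + 12 mod 17, then count y ∈ F_17 with y² ≡ rhs.
  x = 0: rhs = 12, matching y values: none (0 points).
  x = 1: rhs = 14, matching y values: none (0 points).
  x = 2: rhs = 5, matching y values: none (0 points).
  x = 3: rhs = 8, matching y values: 5, 12 (2 points).
  x = 4: rhs = 12, matching y values: none (0 points).
  x = 5: rhs = 6, matching y values: none (0 points).
  x = 6: rhs = 13, matching y values: 8, 9 (2 points).
  x = 7: rhs = 5, matching y values: none (0 points).
  x = 8: rhs = 5, matching y values: none (0 points).
  x = 9: rhs = 2, matching y values: 6, 11 (2 points).
  x = 10: rhs = 2, matching y values: 6, 11 (2 points).
  x = 11: rhs = 11, matching y values: none (0 points).
  x = 12: rhs = 1, matching y values: 1, 16 (2 points).
  x = 13: rhs = 12, matching y values: none (0 points).
  x = 14: rhs = 16, matching y values: 4, 13 (2 points).
  x = 15: rhs = 2, matching y values: 6, 11 (2 points).
  x = 16: rhs = 10, matching y values: none (0 points).
Total affine count: 14.
Full point count |E(F_17)| = 14 + 1 = 15.
Hasse bound: |15 − (17+1)| = |-3| = 3 ≤ 2√17 ≈ 8.2462 ✓.


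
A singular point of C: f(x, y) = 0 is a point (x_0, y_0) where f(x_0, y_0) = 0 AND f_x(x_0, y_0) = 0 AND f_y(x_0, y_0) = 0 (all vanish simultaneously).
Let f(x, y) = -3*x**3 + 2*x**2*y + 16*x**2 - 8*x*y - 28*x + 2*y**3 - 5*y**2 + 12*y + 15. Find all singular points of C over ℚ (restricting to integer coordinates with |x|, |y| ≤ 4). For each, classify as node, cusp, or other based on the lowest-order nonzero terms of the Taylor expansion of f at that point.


Singular points: {(2, 1)}; classification: cusp.

Compute partial derivatives:
  f_x = -9*x**2 + 4*x*y + 32*x - 8*y - 28.
  f_y = 2*x**2 - 8*x + 6*y**2 - 10*y + 12.
Scan x_0 ∈ {−4, ..., 4}. For each x_0, f_y(x_0, y) is a polynomial in y; find its integer roots y ∈ {−4, ..., 4}, then test f_x and f at those candidates.
  x = -4: f_y(-4, y) = 6*y**2 - 10*y + 76; no integer root y with |y| ≤ 4.
  x = -3: f_y(-3, y) = 6*y**2 - 10*y + 54; no integer root y with |y| ≤ 4.
  x = -2: f_y(-2, y) = 6*y**2 - 10*y + 36; no integer root y with |y| ≤ 4.
  x = -1: f_y(-1, y) = 6*y**2 - 10*y + 22; no integer root y with |y| ≤ 4.
  x = 0: f_y(0, y) = 6*y**2 - 10*y + 12; no integer root y with |y| ≤ 4.
  x = 1: f_y(1, y) = 6*y**2 - 10*y + 6; no integer root y with |y| ≤ 4.
  x = 2: f_y(2, y) = 6*y**2 - 10*y + 4; vanishes at y ∈ {1}. (2, 1): f_x = 0, f = 0 — SINGULAR.
  x = 3: f_y(3, y) = 6*y**2 - 10*y + 6; no integer root y with |y| ≤ 4.
  x = 4: f_y(4, y) = 6*y**2 - 10*y + 12; no integer root y with |y| ≤ 4.
Only singular point on the grid: (2, 1).
Classify: substitute x = 2 + u, y = 1 + v and expand: f = -3*u**3 + 2*u**2*v + 2*v**3 + v**2.
No constant or linear terms (consistent with a singular point). Quadratic part: v**2. Cubic part: -3*u**3 + 2*u**2*v + 2*v**3.
The quadratic part v**2 is a perfect square, so there is a single (double) tangent line v = 0, i.e. y = 1. Restricting the cubic part to that line (v = 0) leaves -3*u**3 ≠ 0, so f is not divisible by v and the branch is v² ≈ 3*u**3 to lowest order — this is a cusp.
Classification: cusp.


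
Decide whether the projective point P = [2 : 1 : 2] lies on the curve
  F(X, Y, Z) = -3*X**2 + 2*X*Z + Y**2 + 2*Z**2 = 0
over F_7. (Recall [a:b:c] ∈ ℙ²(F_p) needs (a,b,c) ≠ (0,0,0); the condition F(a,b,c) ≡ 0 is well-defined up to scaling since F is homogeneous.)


F(2,1,2) ≡ 5 (mod 7); P is NOT on the curve.

Evaluate F(2, 1, 2) term-by-term (mod 7).
  -3*X**2 ↦ -3·4·1·1 = -12
  2*X*Z ↦ 2·2·1·2 = 8
  Y**2 ↦ 1·1·1·1 = 1
  2*Z**2 ↦ 2·1·1·4 = 8
Sum: F(2, 1, 2) = (-12) + (8) + (1) + (8) = 5.
Reducing mod 7: 5 ≡ 5 (mod 7).
Since F(a, b, c) ≡ 5 ≠ 0 (mod 7), P does NOT lie on the curve.


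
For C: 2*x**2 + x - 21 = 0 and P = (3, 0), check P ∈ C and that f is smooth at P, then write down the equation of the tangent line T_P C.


Tangent line at P: 13*x - 39 = 0.

Step 1: f(3, 0) = 0, so P lies on C.
Step 2: partial derivatives
  f_x(x, y) = 4*x + 1, f_y(x, y) = 0.
  f_x(P) = 13, f_y(P) = 0 (gradient nonzero, so P is smooth).
Step 3: tangent line at P: 13·(x − 3) + 0·(y − 0) = 0.
Expanding: 13*x - 39 = 0.


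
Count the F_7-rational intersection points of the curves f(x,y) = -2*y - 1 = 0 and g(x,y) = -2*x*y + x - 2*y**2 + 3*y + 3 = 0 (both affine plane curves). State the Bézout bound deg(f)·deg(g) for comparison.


Common zeros: {(3, 3)}; count = 1; Bézout bound = 2.

deg(f) = 1, deg(g) = 2, so Bézout bound = 2.
Scan x ∈ F_7. For each x, list the y ∈ F_7 with f(x, y) ≡ 0 and those with g(x, y) ≡ 0 (mod 7); the common zeros in that column are the intersection.
  x = 0: f ≡ 0 at y ∈ {3}; g ≡ 0 at y ∈ ∅; common: ∅.
  x = 1: f ≡ 0 at y ∈ {3}; g ≡ 0 at y ∈ ∅; common: ∅.
  x = 2: f ≡ 0 at y ∈ {3}; g ≡ 0 at y ∈ ∅; common: ∅.
  x = 3: f ≡ 0 at y ∈ {3}; g ≡ 0 at y ∈ {3, 6}; common: {3}.
  x = 4: f ≡ 0 at y ∈ {3}; g ≡ 0 at y ∈ {0, 1}; common: ∅.
  x = 5: f ≡ 0 at y ∈ {3}; g ≡ 0 at y ∈ {2, 5}; common: ∅.
  x = 6: f ≡ 0 at y ∈ {3}; g ≡ 0 at y ∈ ∅; common: ∅.
Collecting: common zeros = {(3, 3)}, so the count is 1.
Comparison with the Bézout bound: 1 ≤ 2 = deg(f)·deg(g), as expected for curves with no common component (the affine F_7-count falls short of the bound because intersections may lie at infinity, over extension fields, or carry multiplicity).


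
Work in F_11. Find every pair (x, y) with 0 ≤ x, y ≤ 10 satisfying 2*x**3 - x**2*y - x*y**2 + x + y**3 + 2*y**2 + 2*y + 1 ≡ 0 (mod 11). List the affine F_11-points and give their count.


Affine F_11-points: {(0, 10), (1, 4), (3, 3), (5, 1), (5, 3), (5, 10), (6, 2), (9, 5), (10, 3), (10, 7), (10, 9)}; count = 11.

For each of the 121 pairs (x, y) ∈ F_11², evaluate f(x, y) mod 11. Record the zeros.
  x = 0: [0↦1, 1↦6, 2↦10, 3↦8, 4↦6, 5↦10, 6↦4, 7↦5, 8↦8, 9↦8, 10↦0]  zeros at y ∈ {10}
  x = 1: [0↦4, 1↦7, 2↦7, 3↦10, 4↦0, 5↦5, 6↦9, 7↦7, 8↦5, 9↦9, 10↦3]  zeros at y ∈ {4}
  x = 2: [0↦8, 1↦7, 2↦1, 3↦7, 4↦9, 5↦2, 6↦3, 7↦7, 8↦9, 9↦4, 10↦9]  zeros at y ∈ ∅
  x = 3: [0↦3, 1↦7, 2↦4, 3↦0, 4↦1, 5↦2, 6↦9, 7↦6, 8↦10, 9↦5, 10↦8]  zeros at y ∈ {3}
  x = 4: [0↦1, 1↦8, 2↦6, 3↦1, 4↦10, 5↦6, 6↦6, 7↦5, 8↦9, 9↦2, 10↦1]  zeros at y ∈ ∅
  x = 5: [0↦3, 1↦0, 2↦8, 3↦0, 4↦4, 5↦4, 6↦6, 7↦5, 8↦7, 9↦7, 10↦0]  zeros at y ∈ {1, 3, 10}
  x = 6: [0↦10, 1↦6, 2↦0, 3↦9, 4↦6, 5↦8, 6↦10, 7↦7, 8↦5, 9↦10, 10↦6]  zeros at y ∈ {2}
  x = 7: [0↦1, 1↦5, 2↦5, 3↦7, 4↦6, 5↦8, 6↦8, 7↦1, 8↦4, 9↦1, 10↦9]  zeros at y ∈ ∅
  x = 8: [0↦10, 1↦9, 2↦2, 3↦6, 4↦5, 5↦5, 6↦1, 7↦10, 8↦5, 9↦3, 10↦10]  zeros at y ∈ ∅
  x = 9: [0↦5, 1↦8, 2↦3, 3↦7, 4↦4, 5↦0, 6↦1, 7↦2, 8↦9, 9↦6, 10↦10]  zeros at y ∈ {5}
  x = 10: [0↦9, 1↦3, 2↦9, 3↦0, 4↦4, 5↦5, 6↦9, 7↦0, 8↦6, 9↦0, 10↦10]  zeros at y ∈ {3, 7, 9}
Collecting zeros: affine points = {(0, 10), (1, 4), (3, 3), (5, 1), (5, 3), (5, 10), (6, 2), (9, 5), (10, 3), (10, 7), (10, 9)}.
Total count |C(F_11)_aff| = 11.


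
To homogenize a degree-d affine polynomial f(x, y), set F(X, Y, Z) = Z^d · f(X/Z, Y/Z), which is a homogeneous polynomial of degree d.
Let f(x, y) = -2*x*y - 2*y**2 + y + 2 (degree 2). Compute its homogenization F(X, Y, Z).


F(X, Y, Z) = -2*X*Y - 2*Y**2 + Y*Z + 2*Z**2

deg(f) = 2.
Substitute x = X/Z, y = Y/Z into f, then multiply by Z^2.
  monomial -2·x^1·y^1 ↦ -2·X^1·Y^1·Z^0.
  monomial -2·x^0·y^2 ↦ -2·X^0·Y^2·Z^0.
  monomial 1·x^0·y^1 ↦ 1·X^0·Y^1·Z^1.
  monomial 2·x^0·y^0 ↦ 2·X^0·Y^0·Z^2.
Collecting: F(X, Y, Z) = -2*X*Y - 2*Y**2 + Y*Z + 2*Z**2.


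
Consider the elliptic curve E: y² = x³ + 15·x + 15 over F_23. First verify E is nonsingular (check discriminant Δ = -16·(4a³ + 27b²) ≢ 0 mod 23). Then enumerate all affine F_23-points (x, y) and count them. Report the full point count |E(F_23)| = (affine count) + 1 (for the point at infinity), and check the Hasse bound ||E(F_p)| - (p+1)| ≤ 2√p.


Affine points = {(1, 10), (1, 13), (3, 8), (3, 15), (4, 1), (4, 22), (5, 10), (5, 13), (7, 7), (7, 16), (8, 7), (8, 16), (11, 4), (11, 19), (14, 5), (14, 18), (15, 2), (15, 21), (16, 2), (16, 21), (17, 10), (17, 13), (19, 11), (19, 12), (20, 9), (20, 14), (21, 0)}; affine count = 27; |E(F_23)| = 28.

Discriminant check: Δ ∝ 4a³ + 27b² = 4·15³ + 27·15² = 4·3375 + 27·225 ≡ 2 (mod 23). Nonzero ⇒ E is nonsingular.
For each x ∈ F_23, compute rhs = x³ + 15·x + 15 mod 23, then count y ∈ F_23 with y² ≡ rhs.
  x = 0: rhs = 15, matching y values: none (0 points).
  x = 1: rhs = 8, matching y values: 10, 13 (2 points).
  x = 2: rhs = 7, matching y values: none (0 points).
  x = 3: rhs = 18, matching y values: 8, 15 (2 points).
  x = 4: rhs = 1, matching y values: 1, 22 (2 points).
  x = 5: rhs = 8, matching y values: 10, 13 (2 points).
  x = 6: rhs = 22, matching y values: none (0 points).
  x = 7: rhs = 3, matching y values: 7, 16 (2 points).
  x = 8: rhs = 3, matching y values: 7, 16 (2 points).
  x = 9: rhs = 5, matching y values: none (0 points).
  x = 10: rhs = 15, matching y values: none (0 points).
  x = 11: rhs = 16, matching y values: 4, 19 (2 points).
  x = 12: rhs = 14, matching y values: none (0 points).
  x = 13: rhs = 15, matching y values: none (0 points).
  x = 14: rhs = 2, matching y values: 5, 18 (2 points).
  x = 15: rhs = 4, matching y values: 2, 21 (2 points).
  x = 16: rhs = 4, matching y values: 2, 21 (2 points).
  x = 17: rhs = 8, matching y values: 10, 13 (2 points).
  x = 18: rhs = 22, matching y values: none (0 points).
  x = 19: rhs = 6, matching y values: 11, 12 (2 points).
  x = 20: rhs = 12, matching y values: 9, 14 (2 points).
  x = 21: rhs = 0, matching y values: 0 (1 points).
  x = 22: rhs = 22, matching y values: none (0 points).
Total affine count: 27.
Full point count |E(F_23)| = 27 + 1 = 28.
Hasse bound: |28 − (23+1)| = |4| = 4 ≤ 2√23 ≈ 9.5917 ✓.


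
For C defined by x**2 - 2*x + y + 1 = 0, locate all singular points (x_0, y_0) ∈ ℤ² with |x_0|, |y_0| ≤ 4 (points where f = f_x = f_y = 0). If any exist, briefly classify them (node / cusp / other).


No singular points in the scanned grid; C is smooth there.

Compute partial derivatives:
  f_x = 2*x - 2.
  f_y = 1.
f_y = 1 is a nonzero constant, so f_y never vanishes: no point (x, y) can satisfy f = f_x = f_y = 0. In particular no (x, y) ∈ {−4, ..., 4}² is singular; the curve is smooth.


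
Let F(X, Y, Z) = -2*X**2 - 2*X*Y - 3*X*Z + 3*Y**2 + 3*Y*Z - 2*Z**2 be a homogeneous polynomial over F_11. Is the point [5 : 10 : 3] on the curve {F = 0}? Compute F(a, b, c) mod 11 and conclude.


F(5,10,3) ≡ 1 (mod 11); P is NOT on the curve.

Evaluate F(5, 10, 3) term-by-term (mod 11).
  -2*X**2 ↦ -2·25·1·1 = -50
  -2*X*Y ↦ -2·5·10·1 = -100
  -3*X*Z ↦ -3·5·1·3 = -45
  3*Y**2 ↦ 3·1·100·1 = 300
  3*Y*Z ↦ 3·1·10·3 = 90
  -2*Z**2 ↦ -2·1·1·9 = -18
Sum: F(5, 10, 3) = (-50) + (-100) + (-45) + (300) + (90) + (-18) = 177.
Reducing mod 11: 177 ≡ 1 (mod 11).
Since F(a, b, c) ≡ 1 ≠ 0 (mod 11), P does NOT lie on the curve.


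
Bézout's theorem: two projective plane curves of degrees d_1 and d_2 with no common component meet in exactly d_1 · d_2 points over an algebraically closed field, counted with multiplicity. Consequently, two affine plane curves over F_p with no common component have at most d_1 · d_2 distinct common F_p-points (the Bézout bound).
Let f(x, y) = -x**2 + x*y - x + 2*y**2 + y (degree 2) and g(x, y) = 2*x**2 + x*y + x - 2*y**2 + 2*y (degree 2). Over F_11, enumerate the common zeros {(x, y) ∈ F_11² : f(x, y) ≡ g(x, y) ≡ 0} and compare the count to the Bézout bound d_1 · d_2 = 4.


Common zeros: {(0, 0)}; count = 1; Bézout bound = 4.

deg(f) = 2, deg(g) = 2, so Bézout bound = 4.
Scan x ∈ F_11. For each x, list the y ∈ F_11 with f(x, y) ≡ 0 and those with g(x, y) ≡ 0 (mod 11); the common zeros in that column are the intersection.
  x = 0: f ≡ 0 at y ∈ {0, 5}; g ≡ 0 at y ∈ {0, 1}; common: {0}.
  x = 1: f ≡ 0 at y ∈ {3, 7}; g ≡ 0 at y ∈ {9}; common: ∅.
  x = 2: f ≡ 0 at y ∈ ∅; g ≡ 0 at y ∈ ∅; common: ∅.
  x = 3: f ≡ 0 at y ∈ ∅; g ≡ 0 at y ∈ ∅; common: ∅.
  x = 4: f ≡ 0 at y ∈ {5, 9}; g ≡ 0 at y ∈ {6, 8}; common: ∅.
  x = 5: f ≡ 0 at y ∈ {1, 7}; g ≡ 0 at y ∈ {0, 9}; common: ∅.
  x = 6: f ≡ 0 at y ∈ {1}; g ≡ 0 at y ∈ ∅; common: ∅.
  x = 7: f ≡ 0 at y ∈ ∅; g ≡ 0 at y ∈ ∅; common: ∅.
  x = 8: f ≡ 0 at y ∈ ∅; g ≡ 0 at y ∈ {8}; common: ∅.
  x = 9: f ≡ 0 at y ∈ ∅; g ≡ 0 at y ∈ {5, 6}; common: ∅.
  x = 10: f ≡ 0 at y ∈ {0}; g ≡ 0 at y ∈ {1, 5}; common: ∅.
Collecting: common zeros = {(0, 0)}, so the count is 1.
Comparison with the Bézout bound: 1 ≤ 4 = deg(f)·deg(g), as expected for curves with no common component (the affine F_11-count falls short of the bound because intersections may lie at infinity, over extension fields, or carry multiplicity).


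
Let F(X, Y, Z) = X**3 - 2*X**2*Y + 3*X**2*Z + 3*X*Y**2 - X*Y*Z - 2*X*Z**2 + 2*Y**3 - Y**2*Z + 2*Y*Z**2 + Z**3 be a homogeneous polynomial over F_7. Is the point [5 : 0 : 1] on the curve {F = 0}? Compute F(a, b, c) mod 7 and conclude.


F(5,0,1) ≡ 2 (mod 7); P is NOT on the curve.

Evaluate F(5, 0, 1) term-by-term (mod 7).
  X**3 ↦ 1·125·1·1 = 125
  -2*X**2*Y ↦ -2·25·0·1 = 0
  3*X**2*Z ↦ 3·25·1·1 = 75
  3*X*Y**2 ↦ 3·5·0·1 = 0
  -X*Y*Z ↦ -1·5·0·1 = 0
  -2*X*Z**2 ↦ -2·5·1·1 = -10
  2*Y**3 ↦ 2·1·0·1 = 0
  -Y**2*Z ↦ -1·1·0·1 = 0
  2*Y*Z**2 ↦ 2·1·0·1 = 0
  Z**3 ↦ 1·1·1·1 = 1
Sum: F(5, 0, 1) = (125) + (0) + (75) + (0) + (0) + (-10) + (0) + (0) + (0) + (1) = 191.
Reducing mod 7: 191 ≡ 2 (mod 7).
Since F(a, b, c) ≡ 2 ≠ 0 (mod 7), P does NOT lie on the curve.


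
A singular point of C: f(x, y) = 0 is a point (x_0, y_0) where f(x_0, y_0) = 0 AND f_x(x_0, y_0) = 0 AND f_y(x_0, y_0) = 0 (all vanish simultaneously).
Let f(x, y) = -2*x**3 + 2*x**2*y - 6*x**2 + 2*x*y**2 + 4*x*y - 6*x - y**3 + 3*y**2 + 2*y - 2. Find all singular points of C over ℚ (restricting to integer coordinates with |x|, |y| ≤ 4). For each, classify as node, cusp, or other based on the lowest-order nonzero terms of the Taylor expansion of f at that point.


Singular points: {(-1, 0)}; classification: cusp.

Compute partial derivatives:
  f_x = -6*x**2 + 4*x*y - 12*x + 2*y**2 + 4*y - 6.
  f_y = 2*x**2 + 4*x*y + 4*x - 3*y**2 + 6*y + 2.
Scan x_0 ∈ {−4, ..., 4}. For each x_0, f_y(x_0, y) is a polynomial in y; find its integer roots y ∈ {−4, ..., 4}, then test f_x and f at those candidates.
  x = -4: f_y(-4, y) = -3*y**2 - 10*y + 18; no integer root y with |y| ≤ 4.
  x = -3: f_y(-3, y) = -3*y**2 - 6*y + 8; no integer root y with |y| ≤ 4.
  x = -2: f_y(-2, y) = -3*y**2 - 2*y + 2; no integer root y with |y| ≤ 4.
  x = -1: f_y(-1, y) = -3*y**2 + 2*y; vanishes at y ∈ {0}. (-1, 0): f_x = 0, f = 0 — SINGULAR.
  x = 0: f_y(0, y) = -3*y**2 + 6*y + 2; no integer root y with |y| ≤ 4.
  x = 1: f_y(1, y) = -3*y**2 + 10*y + 8; vanishes at y ∈ {4}. (1, 4): f_x = 40 ≠ 0.
  x = 2: f_y(2, y) = -3*y**2 + 14*y + 18; no integer root y with |y| ≤ 4.
  x = 3: f_y(3, y) = -3*y**2 + 18*y + 32; no integer root y with |y| ≤ 4.
  x = 4: f_y(4, y) = -3*y**2 + 22*y + 50; no integer root y with |y| ≤ 4.
Only singular point on the grid: (-1, 0).
Classify: substitute x = -1 + u, y = 0 + v and expand: f = -2*u**3 + 2*u**2*v + 2*u*v**2 - v**3 + v**2.
No constant or linear terms (consistent with a singular point). Quadratic part: v**2. Cubic part: -2*u**3 + 2*u**2*v + 2*u*v**2 - v**3.
The quadratic part v**2 is a perfect square, so there is a single (double) tangent line v = 0, i.e. y = 0. Restricting the cubic part to that line (v = 0) leaves -2*u**3 ≠ 0, so f is not divisible by v and the branch is v² ≈ 2*u**3 to lowest order — this is a cusp.
Classification: cusp.


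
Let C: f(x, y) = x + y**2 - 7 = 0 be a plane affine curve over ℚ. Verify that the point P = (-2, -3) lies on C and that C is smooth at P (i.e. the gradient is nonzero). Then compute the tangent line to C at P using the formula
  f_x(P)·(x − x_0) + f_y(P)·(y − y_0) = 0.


Tangent line at P: x - 6*y - 16 = 0.

Step 1: f(-2, -3) = 0, so P lies on C.
Step 2: partial derivatives
  f_x(x, y) = 1, f_y(x, y) = 2*y.
  f_x(P) = 1, f_y(P) = -6 (gradient nonzero, so P is smooth).
Step 3: tangent line at P: 1·(x − -2) + -6·(y − -3) = 0.
Expanding: x - 6*y - 16 = 0.


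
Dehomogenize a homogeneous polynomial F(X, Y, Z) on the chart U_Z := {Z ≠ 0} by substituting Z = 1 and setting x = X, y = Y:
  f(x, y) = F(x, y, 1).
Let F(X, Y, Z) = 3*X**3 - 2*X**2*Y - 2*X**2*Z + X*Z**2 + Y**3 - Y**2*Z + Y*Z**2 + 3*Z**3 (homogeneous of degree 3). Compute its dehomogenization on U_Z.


f(x, y) = 3*x**3 - 2*x**2*y - 2*x**2 + x + y**3 - y**2 + y + 3

On U_Z we set Z = 1. Each monomial c·X^i·Y^j·Z^k in F becomes c·x^i·y^j·1^k = c·x^i·y^j.
Substituting Z = 1: F(X, Y, 1) = 3*x**3 - 2*x**2*y - 2*x**2 + x + y**3 - y**2 + y + 3.
Note: deg(f) ≤ deg(F) = 3; strict inequality happens when F is divisible by Z (lost terms).
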